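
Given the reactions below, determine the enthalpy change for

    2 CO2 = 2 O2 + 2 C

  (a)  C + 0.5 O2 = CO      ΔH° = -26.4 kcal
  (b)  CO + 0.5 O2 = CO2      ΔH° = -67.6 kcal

ΔH° = 188.0 kcal

(a) reversed and × 2 (C must end up as a product; scale by 2 for the 2 C): (-2)·(-26.4) = +52.8 kcal
(b) reversed and × 2 (reverse to put CO2 on the reactant side; ×2 to match 2 CO2 in the target): (-2)·(-67.6) = +135.2 kcal
Summing the manipulated equations, ΔH° = (+52.8) + (+135.2) = 188.0 kcal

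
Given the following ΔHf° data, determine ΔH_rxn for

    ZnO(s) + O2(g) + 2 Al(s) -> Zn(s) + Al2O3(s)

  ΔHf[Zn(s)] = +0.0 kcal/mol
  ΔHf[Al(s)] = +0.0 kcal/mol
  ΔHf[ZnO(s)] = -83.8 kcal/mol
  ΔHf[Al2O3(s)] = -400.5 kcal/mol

ΔH°rxn = Σ nΔHf°(products) − Σ nΔHf°(reactants).
Products: 1·(+0.0) + 1·(-400.5) = -400.5
Reactants: 1·(-83.8) + 1·(+0.0) + 2·(+0.0) = -83.8
ΔH_rxn = (-400.5) − (-83.8) = -316.7 kcal/mol

ΔH_rxn = -316.7 kcal/mol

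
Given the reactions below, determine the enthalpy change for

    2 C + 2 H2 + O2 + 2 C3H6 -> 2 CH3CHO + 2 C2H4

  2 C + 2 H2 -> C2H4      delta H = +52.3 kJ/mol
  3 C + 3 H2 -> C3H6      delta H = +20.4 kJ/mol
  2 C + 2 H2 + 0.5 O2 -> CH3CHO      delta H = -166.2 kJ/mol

equation 1 × 2 (scale by 2 for the 2 C2H4): (2)·(+52.3) = +104.6 kJ/mol
equation 2 reversed and × 2 (C3H6 must end up as a reactant; ×2 to match 2 C3H6 in the target): (-2)·(+20.4) = -40.8 kJ/mol
equation 3 × 2 (scale by 2 for the 2 CH3CHO): (2)·(-166.2) = -332.4 kJ/mol
By Hess's law, delta H = (+104.6) + (-40.8) + (-332.4) = -268.6 kJ/mol

delta H = -268.6 kJ/mol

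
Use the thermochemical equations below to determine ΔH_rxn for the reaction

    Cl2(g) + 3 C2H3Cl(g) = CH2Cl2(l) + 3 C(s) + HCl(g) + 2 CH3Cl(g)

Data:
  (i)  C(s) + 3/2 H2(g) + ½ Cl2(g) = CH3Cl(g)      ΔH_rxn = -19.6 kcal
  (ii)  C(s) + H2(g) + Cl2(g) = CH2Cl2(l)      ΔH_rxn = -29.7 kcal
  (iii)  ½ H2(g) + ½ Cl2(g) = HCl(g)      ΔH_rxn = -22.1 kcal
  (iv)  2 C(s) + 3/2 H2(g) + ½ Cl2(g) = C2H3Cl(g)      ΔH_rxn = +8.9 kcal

(i) × 2: (2)·(-19.6) = -39.2 kcal
(ii) as written: -29.7 kcal
(iii) as written: -22.1 kcal
(iv) reversed and × 3: (-3)·(+8.9) = -26.7 kcal
Summing the manipulated equations, ΔH_rxn = (2)·(-19.6) + (1)·(-29.7) + (1)·(-22.1) + (-3)·(+8.9) = -117.7 kcal

ΔH_rxn = -117.7 kcal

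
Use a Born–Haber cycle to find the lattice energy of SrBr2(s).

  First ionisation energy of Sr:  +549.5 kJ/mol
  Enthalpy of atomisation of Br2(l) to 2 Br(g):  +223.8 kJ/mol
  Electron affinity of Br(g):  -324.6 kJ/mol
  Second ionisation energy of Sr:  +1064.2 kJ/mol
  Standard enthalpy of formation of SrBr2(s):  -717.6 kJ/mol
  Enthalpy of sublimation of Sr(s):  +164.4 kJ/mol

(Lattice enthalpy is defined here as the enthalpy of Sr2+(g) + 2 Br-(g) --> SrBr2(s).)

U = -2070.3 kJ/mol

ΔHf° = 1·ΔHsub + 1·(ΣIE) + 1·D(Br2) + 2·EA + U
-717.6 = 1·(+164.4) + 1·(+1613.7) + 1·(+223.8) + 2·(-324.6) + U
U = -717.6 − (+1352.7) = -2070.3 kJ/mol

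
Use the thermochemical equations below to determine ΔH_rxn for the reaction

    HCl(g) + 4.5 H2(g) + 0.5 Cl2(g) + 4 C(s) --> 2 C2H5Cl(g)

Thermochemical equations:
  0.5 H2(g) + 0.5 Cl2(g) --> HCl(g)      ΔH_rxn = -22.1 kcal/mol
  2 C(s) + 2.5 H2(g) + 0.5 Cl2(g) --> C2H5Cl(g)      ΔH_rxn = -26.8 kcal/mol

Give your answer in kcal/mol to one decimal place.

equation 1 reversed: +22.1 kcal/mol
equation 2 × 2: (2)·(-26.8) = -53.6 kcal/mol
Combining the equations, ΔH_rxn = (-1)·(-22.1) + (2)·(-26.8) = -31.5 kcal/mol

ΔH_rxn = -31.5 kcal/mol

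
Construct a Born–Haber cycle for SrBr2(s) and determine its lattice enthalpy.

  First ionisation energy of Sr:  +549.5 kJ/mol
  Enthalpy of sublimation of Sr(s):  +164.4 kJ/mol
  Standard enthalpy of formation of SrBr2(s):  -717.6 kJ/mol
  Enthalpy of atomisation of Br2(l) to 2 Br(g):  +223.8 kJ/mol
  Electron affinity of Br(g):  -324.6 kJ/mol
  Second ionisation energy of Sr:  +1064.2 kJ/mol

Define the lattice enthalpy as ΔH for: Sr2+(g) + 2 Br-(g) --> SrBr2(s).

U = -2070.3 kJ/mol

ΔHf° = 1·ΔHsub + 1·(ΣIE) + 1·D(Br2) + 2·EA + U
-717.6 = 1·(+164.4) + 1·(+1613.7) + 1·(+223.8) + 2·(-324.6) + U
U = -717.6 − (+1352.7) = -2070.3 kJ/mol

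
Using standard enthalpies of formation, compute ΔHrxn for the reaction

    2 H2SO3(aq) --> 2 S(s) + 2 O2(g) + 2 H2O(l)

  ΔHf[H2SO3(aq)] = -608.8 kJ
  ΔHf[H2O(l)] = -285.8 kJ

Products: 2·(+0.0) + 2·(+0.0) + 2·(-285.8) = -571.6
Reactants: 2·(-608.8) = -1217.6
ΔHrxn = (-571.6) − (-1217.6) = 646.0 kJ

ΔHrxn = 646.0 kJ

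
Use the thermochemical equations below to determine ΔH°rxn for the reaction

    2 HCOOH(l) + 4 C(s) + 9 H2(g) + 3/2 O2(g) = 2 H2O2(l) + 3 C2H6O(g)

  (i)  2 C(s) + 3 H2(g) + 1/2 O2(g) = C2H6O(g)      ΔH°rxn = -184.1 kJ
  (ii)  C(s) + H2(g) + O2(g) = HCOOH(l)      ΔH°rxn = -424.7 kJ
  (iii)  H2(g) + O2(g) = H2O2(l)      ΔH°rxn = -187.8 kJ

ΔH°rxn = -78.5 kJ

(i) × 3: (3)·(-184.1) = -552.3 kJ
(ii) reversed and × 2: (-2)·(-424.7) = +849.4 kJ
(iii) × 2: (2)·(-187.8) = -375.6 kJ
ΔH°rxn = (-552.3) + (+849.4) + (-375.6) = -78.5 kJ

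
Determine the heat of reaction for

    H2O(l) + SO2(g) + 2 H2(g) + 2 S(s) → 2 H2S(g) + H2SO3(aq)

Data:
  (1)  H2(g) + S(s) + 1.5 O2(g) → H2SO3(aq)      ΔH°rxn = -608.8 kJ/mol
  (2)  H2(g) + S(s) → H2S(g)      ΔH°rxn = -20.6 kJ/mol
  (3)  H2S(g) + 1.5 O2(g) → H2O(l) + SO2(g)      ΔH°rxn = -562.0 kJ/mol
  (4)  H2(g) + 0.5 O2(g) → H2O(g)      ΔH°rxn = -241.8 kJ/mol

(1) as written: -608.8 kJ/mol
(2) as written: -20.6 kJ/mol
(3) reversed: +562.0 kJ/mol
(4): not needed.
Since enthalpy is a state function, ΔH°rxn = (1)·(-608.8) + (1)·(-20.6) + (-1)·(-562.0) = -67.4 kJ/mol

ΔH°rxn = -67.4 kJ/mol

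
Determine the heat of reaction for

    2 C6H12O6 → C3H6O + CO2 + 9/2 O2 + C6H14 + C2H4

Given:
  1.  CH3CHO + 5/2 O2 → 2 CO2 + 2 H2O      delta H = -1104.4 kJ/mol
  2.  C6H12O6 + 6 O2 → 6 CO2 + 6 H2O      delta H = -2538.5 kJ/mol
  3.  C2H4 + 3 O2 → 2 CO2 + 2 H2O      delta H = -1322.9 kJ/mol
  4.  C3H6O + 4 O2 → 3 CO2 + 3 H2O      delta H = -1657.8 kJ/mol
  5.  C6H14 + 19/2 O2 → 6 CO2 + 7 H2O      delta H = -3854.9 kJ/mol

eq. 1: not needed (CH3CHO appears nowhere else).
eq. 2 × 2 (scale by 2 for the 2 C6H12O6): (2)·(-2538.5) = -5077.0 kJ/mol
eq. 3 reversed (reverse to put C2H4 on the product side): +1322.9 kJ/mol
eq. 4 reversed (C3H6O must end up as a product): +1657.8 kJ/mol
eq. 5 reversed (C6H14 must end up as a product): +3854.9 kJ/mol
delta H = (-5077.0) + (+1322.9) + (+1657.8) + (+3854.9) = 1758.6 kJ/mol

delta H = 1758.6 kJ/mol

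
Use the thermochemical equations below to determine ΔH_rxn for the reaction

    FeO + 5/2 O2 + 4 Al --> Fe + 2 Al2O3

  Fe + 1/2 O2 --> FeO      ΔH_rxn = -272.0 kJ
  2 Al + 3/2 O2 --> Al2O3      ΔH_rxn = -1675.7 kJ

equation 1 reversed: +272.0 kJ
equation 2 × 2: (2)·(-1675.7) = -3351.4 kJ
ΔH_rxn = (-1)·(-272.0) + (2)·(-1675.7) = -3079.4 kJ

ΔH_rxn = -3079.4 kJ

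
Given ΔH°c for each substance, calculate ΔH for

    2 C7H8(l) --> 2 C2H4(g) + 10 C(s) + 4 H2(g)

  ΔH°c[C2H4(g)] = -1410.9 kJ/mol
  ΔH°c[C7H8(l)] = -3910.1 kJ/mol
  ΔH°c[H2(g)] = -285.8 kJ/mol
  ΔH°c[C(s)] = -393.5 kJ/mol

Using ΔH = Σ nΔHc°(reactants) − Σ nΔHc°(products):
= [2·(-3910.1)] − [2·(-1410.9) + 10·(-393.5) + 4·(-285.8)]
= 79.8 kJ/mol

ΔH = 79.8 kJ/mol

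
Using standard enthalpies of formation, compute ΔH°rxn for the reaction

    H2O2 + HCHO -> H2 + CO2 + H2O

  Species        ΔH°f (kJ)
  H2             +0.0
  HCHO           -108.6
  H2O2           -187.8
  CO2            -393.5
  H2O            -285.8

ΔH°rxn = -382.9 kJ

Products: 1·(+0.0) + 1·(-393.5) + 1·(-285.8) = -679.3
Reactants: 1·(-187.8) + 1·(-108.6) = -296.4
ΔH°rxn = (-679.3) − (-296.4) = -382.9 kJ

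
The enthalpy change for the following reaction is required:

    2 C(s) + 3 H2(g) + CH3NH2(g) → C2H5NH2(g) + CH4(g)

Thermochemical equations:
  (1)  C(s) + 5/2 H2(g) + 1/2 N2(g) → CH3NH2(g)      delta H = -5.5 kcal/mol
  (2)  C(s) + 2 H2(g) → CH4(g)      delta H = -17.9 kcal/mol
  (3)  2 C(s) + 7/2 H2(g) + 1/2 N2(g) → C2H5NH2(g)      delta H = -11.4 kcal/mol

delta H = -23.8 kcal/mol

(1) reversed (reverse to put CH3NH2(g) on the reactant side): +5.5 kcal/mol
(2) as written (CH4(g) already on the product side): -17.9 kcal/mol
(3) as written (C2H5NH2(g) already on the product side): -11.4 kcal/mol
delta H = (-1)·(-5.5) + (1)·(-17.9) + (1)·(-11.4) = -23.8 kcal/mol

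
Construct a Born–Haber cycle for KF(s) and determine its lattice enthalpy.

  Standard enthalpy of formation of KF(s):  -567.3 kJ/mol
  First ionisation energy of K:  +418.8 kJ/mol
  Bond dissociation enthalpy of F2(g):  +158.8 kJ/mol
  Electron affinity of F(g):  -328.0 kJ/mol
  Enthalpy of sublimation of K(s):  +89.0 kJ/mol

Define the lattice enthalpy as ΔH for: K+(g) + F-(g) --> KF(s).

ΔHf° = 1·ΔHsub + 1·(ΣIE) + 1/2·D(F2) + 1·EA + U
-567.3 = 1·(+89.0) + 1·(+418.8) + 1/2·(+158.8) + 1·(-328.0) + U
U = -567.3 − (+259.2) = -826.5 kJ/mol

U = -826.5 kJ/mol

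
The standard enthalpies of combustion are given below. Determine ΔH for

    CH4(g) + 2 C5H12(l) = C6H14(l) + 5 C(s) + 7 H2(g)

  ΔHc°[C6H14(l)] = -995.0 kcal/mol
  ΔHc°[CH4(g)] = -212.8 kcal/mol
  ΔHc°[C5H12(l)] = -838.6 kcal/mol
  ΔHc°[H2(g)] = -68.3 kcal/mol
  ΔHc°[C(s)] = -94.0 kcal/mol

ΔH = 53.1 kcal/mol

Using ΔH = Σ nΔHc°(reactants) − Σ nΔHc°(products):
= [1·(-212.8) + 2·(-838.6)] − [1·(-995.0) + 5·(-94.0) + 7·(-68.3)]
= 53.1 kcal/mol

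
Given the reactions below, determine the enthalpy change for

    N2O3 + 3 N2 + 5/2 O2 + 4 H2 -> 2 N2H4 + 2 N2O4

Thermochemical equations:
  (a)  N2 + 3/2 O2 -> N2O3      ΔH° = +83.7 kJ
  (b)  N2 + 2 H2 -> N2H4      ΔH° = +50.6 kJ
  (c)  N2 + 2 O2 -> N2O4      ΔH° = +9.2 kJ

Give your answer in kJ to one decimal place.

(a) reversed: -83.7 kJ
(b) × 2: (2)·(+50.6) = +101.2 kJ
(c) × 2: (2)·(+9.2) = +18.4 kJ
By Hess's law, ΔH° = (-83.7) + (+101.2) + (+18.4) = 35.9 kJ

ΔH° = 35.9 kJ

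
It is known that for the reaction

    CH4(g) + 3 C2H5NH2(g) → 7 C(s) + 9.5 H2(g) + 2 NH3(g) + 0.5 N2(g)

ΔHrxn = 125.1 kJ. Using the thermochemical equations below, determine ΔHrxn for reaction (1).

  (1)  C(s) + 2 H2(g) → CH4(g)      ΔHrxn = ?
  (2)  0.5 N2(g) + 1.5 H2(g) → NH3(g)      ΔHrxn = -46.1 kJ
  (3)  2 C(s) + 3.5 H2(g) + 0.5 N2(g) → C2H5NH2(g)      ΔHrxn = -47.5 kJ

(1) reversed (reverse to put CH4(g) on the reactant side): contributes −x
(2) × 2 (×2 to match 2 NH3(g) in the target): (2)·(-46.1) = -92.2 kJ
(3) reversed and × 3 (C2H5NH2(g) must end up as a reactant; scale by 3 for the 3 C2H5NH2(g)): (-3)·(-47.5) = +142.5 kJ
+125.1 = (-92.2) + (+142.5) − x
x = (+125.1 − (+50.3)) / (-1) = -74.8 kJ

ΔHrxn = -74.8 kJ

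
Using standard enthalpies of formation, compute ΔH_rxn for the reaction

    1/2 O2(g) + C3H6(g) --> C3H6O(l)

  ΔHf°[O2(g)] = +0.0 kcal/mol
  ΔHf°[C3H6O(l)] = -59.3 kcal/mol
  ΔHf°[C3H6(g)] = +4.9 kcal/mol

Products: 1·(-59.3) = -59.3
Reactants: 1/2·(+0.0) + 1·(+4.9) = +4.9
ΔH_rxn = (-59.3) − (+4.9) = -64.2 kcal/mol

ΔH_rxn = -64.2 kcal/mol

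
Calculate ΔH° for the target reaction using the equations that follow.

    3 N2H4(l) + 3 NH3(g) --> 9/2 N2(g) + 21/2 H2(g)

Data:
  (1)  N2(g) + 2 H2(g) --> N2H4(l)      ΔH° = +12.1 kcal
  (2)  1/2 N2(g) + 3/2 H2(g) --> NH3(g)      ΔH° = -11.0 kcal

ΔH° = -3.3 kcal

(1) reversed and × 3: (-3)·(+12.1) = -36.3 kcal
(2) reversed and × 3: (-3)·(-11.0) = +33.0 kcal
Summing the manipulated equations, ΔH° = (-3)·(+12.1) + (-3)·(-11.0) = -3.3 kcal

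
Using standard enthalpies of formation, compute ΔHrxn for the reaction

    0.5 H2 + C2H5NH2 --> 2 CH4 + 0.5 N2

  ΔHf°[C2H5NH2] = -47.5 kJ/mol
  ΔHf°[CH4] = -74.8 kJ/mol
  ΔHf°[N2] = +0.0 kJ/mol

ΔH°rxn = Σ nΔHf°(products) − Σ nΔHf°(reactants).
Products: 2·(-74.8) + 1/2·(+0.0) = -149.6
Reactants: 1/2·(+0.0) + 1·(-47.5) = -47.5
ΔHrxn = (-149.6) − (-47.5) = -102.1 kJ/mol

ΔHrxn = -102.1 kJ/mol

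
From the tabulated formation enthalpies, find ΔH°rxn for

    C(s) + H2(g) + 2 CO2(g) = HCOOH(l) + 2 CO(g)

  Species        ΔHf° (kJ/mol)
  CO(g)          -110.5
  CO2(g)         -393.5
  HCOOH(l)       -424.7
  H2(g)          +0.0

ΔH°rxn = 141.3 kJ/mol

Products: 1·(-424.7) + 2·(-110.5) = -645.7
Reactants: 1·(+0.0) + 1·(+0.0) + 2·(-393.5) = -787.0
ΔH°rxn = (-645.7) − (-787.0) = 141.3 kJ/mol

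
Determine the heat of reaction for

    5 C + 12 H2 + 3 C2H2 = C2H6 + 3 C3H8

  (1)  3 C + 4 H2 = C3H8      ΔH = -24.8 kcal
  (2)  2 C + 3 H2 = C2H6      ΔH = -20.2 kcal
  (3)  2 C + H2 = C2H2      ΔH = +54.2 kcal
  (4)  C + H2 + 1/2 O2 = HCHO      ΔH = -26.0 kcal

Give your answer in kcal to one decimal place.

ΔH = -257.2 kcal

(1) × 3: (3)·(-24.8) = -74.4 kcal
(2) as written: -20.2 kcal
(3) reversed and × 3: (-3)·(+54.2) = -162.6 kcal
(4): not needed.
Summing the manipulated equations, ΔH = (3)·(-24.8) + (1)·(-20.2) + (-3)·(+54.2) = -257.2 kcal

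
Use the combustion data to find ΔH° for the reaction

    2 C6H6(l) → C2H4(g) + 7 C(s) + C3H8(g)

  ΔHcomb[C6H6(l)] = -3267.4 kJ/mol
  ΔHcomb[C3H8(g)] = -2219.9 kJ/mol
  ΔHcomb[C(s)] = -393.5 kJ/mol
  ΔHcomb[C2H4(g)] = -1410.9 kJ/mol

Using ΔH = Σ nΔHc°(reactants) − Σ nΔHc°(products):
= [2·(-3267.4)] − [1·(-1410.9) + 7·(-393.5) + 1·(-2219.9)]
= -149.5 kJ/mol

ΔH° = -149.5 kJ/mol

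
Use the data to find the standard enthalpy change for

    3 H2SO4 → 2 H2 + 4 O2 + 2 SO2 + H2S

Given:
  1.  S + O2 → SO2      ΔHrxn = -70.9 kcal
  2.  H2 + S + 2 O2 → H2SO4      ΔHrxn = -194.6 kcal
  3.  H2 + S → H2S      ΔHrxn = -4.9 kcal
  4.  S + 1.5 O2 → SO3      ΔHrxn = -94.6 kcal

eq. 1 × 2 (scale by 2 for the 2 SO2): (2)·(-70.9) = -141.8 kcal
eq. 2 reversed and × 3 (H2SO4 must end up as a reactant; scale by 3 for the 3 H2SO4): (-3)·(-194.6) = +583.8 kcal
eq. 3 as written (H2S already on the product side): -4.9 kcal
eq. 4: not needed (SO3 appears nowhere else).
Since enthalpy is a state function, ΔHrxn = (2)·(-70.9) + (-3)·(-194.6) + (1)·(-4.9) = 437.1 kcal

ΔHrxn = 437.1 kcal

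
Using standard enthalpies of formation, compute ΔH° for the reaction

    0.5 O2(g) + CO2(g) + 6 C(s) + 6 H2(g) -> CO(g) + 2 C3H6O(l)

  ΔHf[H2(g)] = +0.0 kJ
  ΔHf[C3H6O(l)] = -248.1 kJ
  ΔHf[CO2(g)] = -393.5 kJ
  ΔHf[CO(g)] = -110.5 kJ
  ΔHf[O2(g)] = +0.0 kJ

ΔH° = -213.2 kJ

Products: 1·(-110.5) + 2·(-248.1) = -606.7
Reactants: 1/2·(+0.0) + 1·(-393.5) + 6·(+0.0) + 6·(+0.0) = -393.5
ΔH° = (-606.7) − (-393.5) = -213.2 kJ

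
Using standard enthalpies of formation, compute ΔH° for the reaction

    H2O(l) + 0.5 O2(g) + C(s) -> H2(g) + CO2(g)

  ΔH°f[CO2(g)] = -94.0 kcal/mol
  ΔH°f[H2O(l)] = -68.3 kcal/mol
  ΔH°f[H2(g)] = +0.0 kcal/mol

Products: 1·(+0.0) + 1·(-94.0) = -94.0
Reactants: 1·(-68.3) + 1/2·(+0.0) + 1·(+0.0) = -68.3
ΔH° = (-94.0) − (-68.3) = -25.7 kcal/mol

ΔH° = -25.7 kcal/mol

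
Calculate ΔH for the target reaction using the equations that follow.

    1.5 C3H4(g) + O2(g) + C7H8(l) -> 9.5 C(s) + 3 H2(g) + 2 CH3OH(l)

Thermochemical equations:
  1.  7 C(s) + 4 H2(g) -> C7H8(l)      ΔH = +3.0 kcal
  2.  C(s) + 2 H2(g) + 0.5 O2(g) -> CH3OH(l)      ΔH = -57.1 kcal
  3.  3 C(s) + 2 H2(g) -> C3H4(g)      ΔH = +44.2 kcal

eq. 1 reversed (C7H8(l) must end up as a reactant): -3.0 kcal
eq. 2 × 2 (×2 to match 2 CH3OH(l) in the target): (2)·(-57.1) = -114.2 kcal
eq. 3 reversed and × 3/2 (reverse to put C3H4(g) on the reactant side; ×3/2 to match 3/2 C3H4(g) in the target): (-3/2)·(+44.2) = -66.3 kcal
Combining the equations, ΔH = (-3.0) + (-114.2) + (-66.3) = -183.5 kcal

ΔH = -183.5 kcal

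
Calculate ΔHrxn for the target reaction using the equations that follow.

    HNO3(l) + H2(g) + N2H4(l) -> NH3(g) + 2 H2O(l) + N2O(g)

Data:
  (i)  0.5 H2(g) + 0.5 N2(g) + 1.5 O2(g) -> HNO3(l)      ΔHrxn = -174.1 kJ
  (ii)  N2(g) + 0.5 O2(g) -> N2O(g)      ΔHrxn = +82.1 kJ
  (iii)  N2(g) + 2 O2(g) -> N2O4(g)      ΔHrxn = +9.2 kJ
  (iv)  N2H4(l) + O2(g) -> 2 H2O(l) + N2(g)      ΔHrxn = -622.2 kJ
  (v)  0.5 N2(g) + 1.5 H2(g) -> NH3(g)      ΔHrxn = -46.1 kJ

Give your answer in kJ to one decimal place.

(i) reversed (HNO3(l) must end up as a reactant): +174.1 kJ
(ii) as written (N2O(g) already on the product side): +82.1 kJ
(iii): not needed (N2O4(g) appears nowhere else).
(iv) as written (N2H4(l) already on the reactant side): -622.2 kJ
(v) as written (NH3(g) already on the product side): -46.1 kJ
ΔHrxn = (+174.1) + (+82.1) + (-622.2) + (-46.1) = -412.1 kJ

ΔHrxn = -412.1 kJ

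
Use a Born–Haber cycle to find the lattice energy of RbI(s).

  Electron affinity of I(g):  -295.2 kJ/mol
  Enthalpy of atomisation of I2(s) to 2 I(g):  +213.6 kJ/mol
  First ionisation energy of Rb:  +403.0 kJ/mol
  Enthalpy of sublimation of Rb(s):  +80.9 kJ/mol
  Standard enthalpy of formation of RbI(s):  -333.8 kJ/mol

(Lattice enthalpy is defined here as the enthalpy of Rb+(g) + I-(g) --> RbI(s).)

U = -629.3 kJ/mol

ΔHf° = 1·ΔHsub + 1·(ΣIE) + 1/2·D(I2) + 1·EA + U
-333.8 = 1·(+80.9) + 1·(+403.0) + 1/2·(+213.6) + 1·(-295.2) + U
U = -333.8 − (+295.5) = -629.3 kJ/mol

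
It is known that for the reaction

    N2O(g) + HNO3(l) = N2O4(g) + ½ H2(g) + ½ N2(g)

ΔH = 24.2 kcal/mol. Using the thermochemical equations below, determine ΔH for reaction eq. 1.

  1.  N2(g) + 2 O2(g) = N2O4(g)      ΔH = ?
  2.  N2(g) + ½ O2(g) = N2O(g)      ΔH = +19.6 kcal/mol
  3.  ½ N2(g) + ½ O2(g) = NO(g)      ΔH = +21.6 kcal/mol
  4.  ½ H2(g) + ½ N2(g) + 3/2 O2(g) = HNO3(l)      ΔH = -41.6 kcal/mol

ΔH = 2.2 kcal/mol

eq. 1 as written: contributes x
eq. 2 reversed: -19.6 kcal/mol
eq. 3: not needed.
eq. 4 reversed: +41.6 kcal/mol
+24.2 = (-19.6) + (+41.6) + x
x = (+24.2 − (+22.0)) / (1) = 2.2 kcal/mol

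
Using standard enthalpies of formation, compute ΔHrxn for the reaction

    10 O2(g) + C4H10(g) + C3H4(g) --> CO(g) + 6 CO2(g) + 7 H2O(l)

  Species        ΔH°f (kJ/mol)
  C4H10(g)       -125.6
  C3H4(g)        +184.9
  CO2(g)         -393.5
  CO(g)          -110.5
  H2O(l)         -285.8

Products: 1·(-110.5) + 6·(-393.5) + 7·(-285.8) = -4472.1
Reactants: 10·(+0.0) + 1·(-125.6) + 1·(+184.9) = +59.3
ΔHrxn = (-4472.1) − (+59.3) = -4531.4 kJ/mol

ΔHrxn = -4531.4 kJ/mol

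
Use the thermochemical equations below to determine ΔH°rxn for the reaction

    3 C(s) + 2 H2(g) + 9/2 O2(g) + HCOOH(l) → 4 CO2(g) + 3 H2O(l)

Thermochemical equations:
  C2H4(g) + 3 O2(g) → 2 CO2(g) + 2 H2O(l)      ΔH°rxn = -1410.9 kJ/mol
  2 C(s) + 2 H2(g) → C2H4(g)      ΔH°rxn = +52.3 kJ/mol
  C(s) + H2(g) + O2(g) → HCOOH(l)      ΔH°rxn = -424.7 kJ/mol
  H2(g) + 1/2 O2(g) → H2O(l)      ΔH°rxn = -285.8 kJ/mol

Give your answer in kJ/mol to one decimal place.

equation 1 × 2: (2)·(-1410.9) = -2821.8 kJ/mol
equation 2 × 2: (2)·(+52.3) = +104.6 kJ/mol
equation 3 reversed: +424.7 kJ/mol
equation 4 reversed: +285.8 kJ/mol
Summing the manipulated equations, ΔH°rxn = (2)·(-1410.9) + (2)·(+52.3) + (-1)·(-424.7) + (-1)·(-285.8) = -2006.7 kJ/mol

ΔH°rxn = -2006.7 kJ/mol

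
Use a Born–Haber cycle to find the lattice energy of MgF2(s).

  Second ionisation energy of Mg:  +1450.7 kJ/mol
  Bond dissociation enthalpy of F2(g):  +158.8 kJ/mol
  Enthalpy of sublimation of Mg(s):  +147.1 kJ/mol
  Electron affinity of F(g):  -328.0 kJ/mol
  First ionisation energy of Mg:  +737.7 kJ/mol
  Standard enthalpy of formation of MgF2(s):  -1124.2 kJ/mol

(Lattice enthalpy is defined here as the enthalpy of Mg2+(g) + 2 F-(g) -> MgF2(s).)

ΔHf° = 1·ΔHsub + 1·(ΣIE) + 1·D(F2) + 2·EA + U
-1124.2 = 1·(+147.1) + 1·(+2188.4) + 1·(+158.8) + 2·(-328.0) + U
U = -1124.2 − (+1838.3) = -2962.5 kJ/mol

U = -2962.5 kJ/mol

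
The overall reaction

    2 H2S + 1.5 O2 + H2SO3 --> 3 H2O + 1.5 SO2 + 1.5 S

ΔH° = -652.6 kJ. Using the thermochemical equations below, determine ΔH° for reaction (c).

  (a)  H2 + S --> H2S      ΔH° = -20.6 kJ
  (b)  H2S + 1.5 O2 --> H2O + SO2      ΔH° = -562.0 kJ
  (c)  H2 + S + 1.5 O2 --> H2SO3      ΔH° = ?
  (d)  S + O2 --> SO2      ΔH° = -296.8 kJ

(a) as written: -20.6 kJ
(b) × 3: (3)·(-562.0) = -1686.0 kJ
(c) reversed: contributes −x
(d) reversed and × 3/2: (-3/2)·(-296.8) = +445.2 kJ
-652.6 = (-20.6) + (-1686.0) + (+445.2) − x
x = (-652.6 − (-1261.4)) / (-1) = -608.8 kJ

ΔH° = -608.8 kJ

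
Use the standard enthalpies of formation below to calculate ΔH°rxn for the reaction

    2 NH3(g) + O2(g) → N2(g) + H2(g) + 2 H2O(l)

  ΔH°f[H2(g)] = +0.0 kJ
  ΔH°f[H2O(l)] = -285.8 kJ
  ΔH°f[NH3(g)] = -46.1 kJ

Products: 1·(+0.0) + 1·(+0.0) + 2·(-285.8) = -571.6
Reactants: 2·(-46.1) + 1·(+0.0) = -92.2
ΔH°rxn = (-571.6) − (-92.2) = -479.4 kJ

ΔH°rxn = -479.4 kJ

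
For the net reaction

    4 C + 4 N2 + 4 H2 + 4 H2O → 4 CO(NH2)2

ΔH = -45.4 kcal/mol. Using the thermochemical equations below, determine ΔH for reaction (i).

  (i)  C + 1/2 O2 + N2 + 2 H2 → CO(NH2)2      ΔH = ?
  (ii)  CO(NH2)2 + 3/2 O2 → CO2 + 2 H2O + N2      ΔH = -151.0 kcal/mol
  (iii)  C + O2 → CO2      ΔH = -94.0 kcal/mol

ΔH = -79.7 kcal/mol

(i) × 2 (scale by 2 for the 4 H2): contributes 2·x
(ii) reversed and × 2 (reverse to put H2O on the reactant side; ×2 to match 4 H2O in the target): (-2)·(-151.0) = +302.0 kcal/mol
(iii) × 2: (2)·(-94.0) = -188.0 kcal/mol
-45.4 = (+302.0) + (-188.0) + 2·x
x = (-45.4 − (+114.0)) / (2) = -79.7 kcal/mol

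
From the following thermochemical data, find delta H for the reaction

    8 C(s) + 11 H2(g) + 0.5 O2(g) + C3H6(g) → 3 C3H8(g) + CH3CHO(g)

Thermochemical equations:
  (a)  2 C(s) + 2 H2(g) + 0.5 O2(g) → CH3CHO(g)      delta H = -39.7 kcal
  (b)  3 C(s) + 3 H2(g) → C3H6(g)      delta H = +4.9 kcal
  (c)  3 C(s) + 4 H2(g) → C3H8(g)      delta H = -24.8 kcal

delta H = -119.0 kcal

(a) as written: -39.7 kcal
(b) reversed: -4.9 kcal
(c) × 3: (3)·(-24.8) = -74.4 kcal
By Hess's law, delta H = (-39.7) + (-4.9) + (-74.4) = -119.0 kcal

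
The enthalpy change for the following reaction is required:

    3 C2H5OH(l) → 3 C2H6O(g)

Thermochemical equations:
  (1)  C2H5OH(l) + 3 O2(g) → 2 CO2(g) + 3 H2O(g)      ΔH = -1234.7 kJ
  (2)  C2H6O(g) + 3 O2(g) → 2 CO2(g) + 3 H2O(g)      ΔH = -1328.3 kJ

ΔH = 280.8 kJ

(1) × 3 (×3 to match 3 C2H5OH(l) in the target): (3)·(-1234.7) = -3704.1 kJ
(2) reversed and × 3 (C2H6O(g) must end up as a product; scale by 3 for the 3 C2H6O(g)): (-3)·(-1328.3) = +3984.9 kJ
Since enthalpy is a state function, ΔH = (-3704.1) + (+3984.9) = 280.8 kJ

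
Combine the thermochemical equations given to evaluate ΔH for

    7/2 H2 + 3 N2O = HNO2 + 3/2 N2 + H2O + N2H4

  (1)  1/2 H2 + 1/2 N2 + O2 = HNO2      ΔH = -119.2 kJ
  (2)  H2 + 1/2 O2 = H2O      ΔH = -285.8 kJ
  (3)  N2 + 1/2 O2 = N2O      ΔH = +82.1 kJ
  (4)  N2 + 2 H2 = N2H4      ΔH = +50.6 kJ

ΔH = -600.7 kJ

(1) as written (HNO2 already on the product side): -119.2 kJ
(2) as written (H2O already on the product side): -285.8 kJ
(3) reversed and × 3 (N2O must end up as a reactant; scale by 3 for the 3 N2O): (-3)·(+82.1) = -246.3 kJ
(4) as written (N2H4 already on the product side): +50.6 kJ
ΔH = (-119.2) + (-285.8) + (-246.3) + (+50.6) = -600.7 kJ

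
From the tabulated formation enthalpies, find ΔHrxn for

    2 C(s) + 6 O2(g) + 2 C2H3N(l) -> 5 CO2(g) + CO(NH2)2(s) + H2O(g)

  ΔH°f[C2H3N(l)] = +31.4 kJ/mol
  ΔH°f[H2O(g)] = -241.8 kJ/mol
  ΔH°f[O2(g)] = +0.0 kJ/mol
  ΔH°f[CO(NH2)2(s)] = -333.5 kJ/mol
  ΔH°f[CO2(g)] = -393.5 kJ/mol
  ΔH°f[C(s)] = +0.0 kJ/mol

Products: 5·(-393.5) + 1·(-333.5) + 1·(-241.8) = -2542.8
Reactants: 2·(+0.0) + 6·(+0.0) + 2·(+31.4) = +62.8
ΔHrxn = (-2542.8) − (+62.8) = -2605.6 kJ/mol

ΔHrxn = -2605.6 kJ/mol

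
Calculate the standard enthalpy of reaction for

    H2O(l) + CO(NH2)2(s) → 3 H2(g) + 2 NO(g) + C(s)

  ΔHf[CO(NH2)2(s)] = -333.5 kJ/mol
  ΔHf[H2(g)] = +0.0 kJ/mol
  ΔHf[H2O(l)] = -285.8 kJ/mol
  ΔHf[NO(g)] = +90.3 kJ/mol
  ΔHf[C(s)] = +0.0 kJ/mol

ΔH°rxn = Σ nΔHf°(products) − Σ nΔHf°(reactants).
Products: 3·(+0.0) + 2·(+90.3) + 1·(+0.0) = +180.6
Reactants: 1·(-285.8) + 1·(-333.5) = -619.3
ΔH_rxn = (+180.6) − (-619.3) = 799.9 kJ/mol

ΔH_rxn = 799.9 kJ/mol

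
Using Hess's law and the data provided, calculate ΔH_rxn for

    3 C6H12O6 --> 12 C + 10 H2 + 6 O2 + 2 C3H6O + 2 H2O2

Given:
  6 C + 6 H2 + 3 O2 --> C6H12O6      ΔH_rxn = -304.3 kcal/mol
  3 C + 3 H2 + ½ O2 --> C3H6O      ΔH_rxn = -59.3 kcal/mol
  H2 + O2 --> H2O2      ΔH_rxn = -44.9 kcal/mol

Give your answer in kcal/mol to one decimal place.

equation 1 reversed and × 3 (reverse to put C6H12O6 on the reactant side; ×3 to match 3 C6H12O6 in the target): (-3)·(-304.3) = +912.9 kcal/mol
equation 2 × 2 (scale by 2 for the 2 C3H6O): (2)·(-59.3) = -118.6 kcal/mol
equation 3 × 2 (scale by 2 for the 2 H2O2): (2)·(-44.9) = -89.8 kcal/mol
Summing the manipulated equations, ΔH_rxn = (+912.9) + (-118.6) + (-89.8) = 704.5 kcal/mol

ΔH_rxn = 704.5 kcal/mol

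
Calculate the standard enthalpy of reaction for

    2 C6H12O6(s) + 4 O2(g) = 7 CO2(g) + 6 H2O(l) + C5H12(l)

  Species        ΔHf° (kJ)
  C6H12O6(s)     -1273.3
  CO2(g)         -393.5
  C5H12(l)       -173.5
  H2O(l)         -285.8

Products: 7·(-393.5) + 6·(-285.8) + 1·(-173.5) = -4642.8
Reactants: 2·(-1273.3) + 4·(+0.0) = -2546.6
ΔH_rxn = (-4642.8) − (-2546.6) = -2096.2 kJ

ΔH_rxn = -2096.2 kJ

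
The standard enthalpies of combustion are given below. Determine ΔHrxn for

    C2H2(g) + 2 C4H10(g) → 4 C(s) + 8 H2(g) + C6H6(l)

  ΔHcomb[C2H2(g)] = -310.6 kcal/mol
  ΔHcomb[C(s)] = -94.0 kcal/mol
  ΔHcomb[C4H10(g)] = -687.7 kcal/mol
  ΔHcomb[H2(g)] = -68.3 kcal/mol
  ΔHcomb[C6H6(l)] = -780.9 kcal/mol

ΔHrxn = 17.3 kcal/mol

With combustion enthalpies, reactants minus products:
= [1·(-310.6) + 2·(-687.7)] − [4·(-94.0) + 8·(-68.3) + 1·(-780.9)]
= 17.3 kcal/mol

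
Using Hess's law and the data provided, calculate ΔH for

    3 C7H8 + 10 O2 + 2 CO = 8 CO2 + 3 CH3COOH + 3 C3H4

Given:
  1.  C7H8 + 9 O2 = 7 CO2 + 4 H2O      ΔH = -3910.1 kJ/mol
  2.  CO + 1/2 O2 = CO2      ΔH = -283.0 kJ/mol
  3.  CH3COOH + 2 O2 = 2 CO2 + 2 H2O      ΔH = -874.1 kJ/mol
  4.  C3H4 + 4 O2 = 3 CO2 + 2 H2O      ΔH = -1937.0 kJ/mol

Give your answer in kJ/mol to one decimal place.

ΔH = -3863.0 kJ/mol

eq. 1 × 3: (3)·(-3910.1) = -11730.3 kJ/mol
eq. 2 × 2: (2)·(-283.0) = -566.0 kJ/mol
eq. 3 reversed and × 3: (-3)·(-874.1) = +2622.3 kJ/mol
eq. 4 reversed and × 3: (-3)·(-1937.0) = +5811.0 kJ/mol
By Hess's law, ΔH = (-11730.3) + (-566.0) + (+2622.3) + (+5811.0) = -3863.0 kJ/mol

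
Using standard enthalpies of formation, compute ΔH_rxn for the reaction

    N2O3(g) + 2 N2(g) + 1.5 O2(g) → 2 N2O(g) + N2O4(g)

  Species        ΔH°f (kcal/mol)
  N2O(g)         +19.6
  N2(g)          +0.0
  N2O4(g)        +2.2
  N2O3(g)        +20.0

ΔH_rxn = 21.4 kcal/mol

ΔH°rxn = Σ nΔHf°(products) − Σ nΔHf°(reactants).
Products: 2·(+19.6) + 1·(+2.2) = +41.4
Reactants: 1·(+20.0) + 2·(+0.0) + 3/2·(+0.0) = +20.0
ΔH_rxn = (+41.4) − (+20.0) = 21.4 kcal/mol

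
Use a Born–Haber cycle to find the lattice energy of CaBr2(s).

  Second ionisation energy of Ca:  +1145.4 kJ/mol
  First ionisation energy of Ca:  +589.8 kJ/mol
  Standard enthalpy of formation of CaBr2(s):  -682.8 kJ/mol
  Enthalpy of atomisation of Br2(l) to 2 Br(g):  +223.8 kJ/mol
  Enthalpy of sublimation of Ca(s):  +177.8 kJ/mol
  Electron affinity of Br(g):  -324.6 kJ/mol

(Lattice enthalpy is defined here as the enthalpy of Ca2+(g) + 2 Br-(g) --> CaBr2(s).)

U = -2170.4 kJ/mol

ΔHf° = 1·ΔHsub + 1·(ΣIE) + 1·D(Br2) + 2·EA + U
-682.8 = 1·(+177.8) + 1·(+1735.2) + 1·(+223.8) + 2·(-324.6) + U
U = -682.8 − (+1487.6) = -2170.4 kJ/mol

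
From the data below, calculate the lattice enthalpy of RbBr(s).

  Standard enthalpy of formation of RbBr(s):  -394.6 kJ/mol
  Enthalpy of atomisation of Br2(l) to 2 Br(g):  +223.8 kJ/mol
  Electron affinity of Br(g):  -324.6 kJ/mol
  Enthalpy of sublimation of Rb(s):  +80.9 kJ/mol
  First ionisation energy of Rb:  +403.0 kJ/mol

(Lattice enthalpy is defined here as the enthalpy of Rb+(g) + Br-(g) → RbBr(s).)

U = -665.8 kJ/mol

ΔHf° = 1·ΔHsub + 1·(ΣIE) + 1/2·D(Br2) + 1·EA + U
-394.6 = 1·(+80.9) + 1·(+403.0) + 1/2·(+223.8) + 1·(-324.6) + U
U = -394.6 − (+271.2) = -665.8 kJ/mol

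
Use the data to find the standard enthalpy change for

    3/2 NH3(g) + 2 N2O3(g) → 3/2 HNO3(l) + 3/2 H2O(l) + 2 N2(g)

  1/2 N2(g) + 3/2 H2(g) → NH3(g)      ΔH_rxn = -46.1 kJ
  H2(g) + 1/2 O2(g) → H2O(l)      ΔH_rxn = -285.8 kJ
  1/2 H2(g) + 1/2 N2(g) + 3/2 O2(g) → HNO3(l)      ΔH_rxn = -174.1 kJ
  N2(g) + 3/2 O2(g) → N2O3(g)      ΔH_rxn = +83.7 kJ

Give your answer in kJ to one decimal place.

equation 1 reversed and × 3/2: (-3/2)·(-46.1) = +69.15 kJ
equation 2 × 3/2: (3/2)·(-285.8) = -428.7 kJ
equation 3 × 3/2: (3/2)·(-174.1) = -261.15 kJ
equation 4 reversed and × 2: (-2)·(+83.7) = -167.4 kJ
By Hess's law, ΔH_rxn = (+69.15) + (-428.7) + (-261.15) + (-167.4) = -788.1 kJ

ΔH_rxn = -788.1 kJ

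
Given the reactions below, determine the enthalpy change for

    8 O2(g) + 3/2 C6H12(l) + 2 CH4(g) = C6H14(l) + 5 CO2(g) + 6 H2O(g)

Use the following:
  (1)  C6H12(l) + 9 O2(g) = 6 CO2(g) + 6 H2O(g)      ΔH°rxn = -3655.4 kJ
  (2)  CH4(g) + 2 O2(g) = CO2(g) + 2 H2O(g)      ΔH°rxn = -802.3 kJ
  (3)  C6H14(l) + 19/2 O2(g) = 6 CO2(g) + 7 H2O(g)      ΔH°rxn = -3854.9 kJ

ΔH°rxn = -3232.8 kJ

(1) × 3/2: (3/2)·(-3655.4) = -5483.1 kJ
(2) × 2: (2)·(-802.3) = -1604.6 kJ
(3) reversed: +3854.9 kJ
ΔH°rxn = (-5483.1) + (-1604.6) + (+3854.9) = -3232.8 kJ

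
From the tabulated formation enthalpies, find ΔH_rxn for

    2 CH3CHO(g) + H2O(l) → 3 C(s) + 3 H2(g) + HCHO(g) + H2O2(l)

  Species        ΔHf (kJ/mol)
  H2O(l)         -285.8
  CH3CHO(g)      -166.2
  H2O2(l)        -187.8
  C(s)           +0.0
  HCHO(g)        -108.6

ΔH_rxn = 321.8 kJ/mol

ΔH°rxn = Σ nΔHf°(products) − Σ nΔHf°(reactants).
Products: 3·(+0.0) + 3·(+0.0) + 1·(-108.6) + 1·(-187.8) = -296.4
Reactants: 2·(-166.2) + 1·(-285.8) = -618.2
ΔH_rxn = (-296.4) − (-618.2) = 321.8 kJ/mol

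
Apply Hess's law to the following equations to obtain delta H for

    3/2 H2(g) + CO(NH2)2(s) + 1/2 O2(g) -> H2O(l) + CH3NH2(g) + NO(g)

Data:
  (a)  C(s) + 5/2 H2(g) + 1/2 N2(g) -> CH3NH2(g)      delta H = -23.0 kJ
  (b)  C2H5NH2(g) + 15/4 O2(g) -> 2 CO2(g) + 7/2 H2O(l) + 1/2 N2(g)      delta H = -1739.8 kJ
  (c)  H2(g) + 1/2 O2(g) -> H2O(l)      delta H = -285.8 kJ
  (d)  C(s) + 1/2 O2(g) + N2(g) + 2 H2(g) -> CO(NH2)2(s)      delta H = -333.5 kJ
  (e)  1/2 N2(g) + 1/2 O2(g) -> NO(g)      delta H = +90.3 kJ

(a) as written (CH3NH2(g) already on the product side): -23.0 kJ
(b): not needed (CO2(g) appears nowhere else).
(c) as written: -285.8 kJ
(d) reversed (reverse to put CO(NH2)2(s) on the reactant side): +333.5 kJ
(e) as written (NO(g) already on the product side): +90.3 kJ
Combining the equations, delta H = (1)·(-23.0) + (1)·(-285.8) + (-1)·(-333.5) + (1)·(+90.3) = 115.0 kJ

delta H = 115.0 kJ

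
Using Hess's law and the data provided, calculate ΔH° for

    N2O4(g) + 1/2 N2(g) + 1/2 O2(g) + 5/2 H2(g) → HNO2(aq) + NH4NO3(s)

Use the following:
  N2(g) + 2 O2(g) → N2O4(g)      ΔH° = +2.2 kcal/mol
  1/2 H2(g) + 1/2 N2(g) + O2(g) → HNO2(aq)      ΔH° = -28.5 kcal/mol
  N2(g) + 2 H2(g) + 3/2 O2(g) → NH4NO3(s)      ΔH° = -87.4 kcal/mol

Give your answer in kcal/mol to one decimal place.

equation 1 reversed: -2.2 kcal/mol
equation 2 as written: -28.5 kcal/mol
equation 3 as written: -87.4 kcal/mol
Summing the manipulated equations, ΔH° = (-2.2) + (-28.5) + (-87.4) = -118.1 kcal/mol

ΔH° = -118.1 kcal/mol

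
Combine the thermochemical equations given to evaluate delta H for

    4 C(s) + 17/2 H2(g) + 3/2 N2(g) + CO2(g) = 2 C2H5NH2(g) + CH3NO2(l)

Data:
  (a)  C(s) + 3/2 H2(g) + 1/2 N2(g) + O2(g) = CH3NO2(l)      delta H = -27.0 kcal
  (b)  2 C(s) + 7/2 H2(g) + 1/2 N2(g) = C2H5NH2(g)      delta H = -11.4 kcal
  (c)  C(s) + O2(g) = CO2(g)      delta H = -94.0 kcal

(a) as written (CH3NO2(l) already on the product side): -27.0 kcal
(b) × 2 (scale by 2 for the 2 C2H5NH2(g)): (2)·(-11.4) = -22.8 kcal
(c) reversed (reverse to put CO2(g) on the reactant side): +94.0 kcal
Since enthalpy is a state function, delta H = (-27.0) + (-22.8) + (+94.0) = 44.2 kcal

delta H = 44.2 kcal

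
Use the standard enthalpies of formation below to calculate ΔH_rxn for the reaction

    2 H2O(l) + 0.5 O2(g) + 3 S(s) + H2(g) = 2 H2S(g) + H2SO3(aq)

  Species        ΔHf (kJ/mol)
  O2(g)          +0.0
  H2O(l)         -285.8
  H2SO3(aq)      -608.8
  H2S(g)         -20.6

ΔH_rxn = -78.4 kJ/mol

Products: 2·(-20.6) + 1·(-608.8) = -650.0
Reactants: 2·(-285.8) + 1/2·(+0.0) + 3·(+0.0) + 1·(+0.0) = -571.6
ΔH_rxn = (-650.0) − (-571.6) = -78.4 kJ/mol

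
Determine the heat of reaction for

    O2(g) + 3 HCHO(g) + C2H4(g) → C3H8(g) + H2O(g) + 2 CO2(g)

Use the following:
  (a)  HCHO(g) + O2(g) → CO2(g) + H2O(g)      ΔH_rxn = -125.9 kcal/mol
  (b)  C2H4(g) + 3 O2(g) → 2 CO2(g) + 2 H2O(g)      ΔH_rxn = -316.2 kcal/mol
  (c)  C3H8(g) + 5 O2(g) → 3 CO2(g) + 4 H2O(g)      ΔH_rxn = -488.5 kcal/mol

ΔH_rxn = -205.4 kcal/mol

(a) × 3: (3)·(-125.9) = -377.7 kcal/mol
(b) as written: -316.2 kcal/mol
(c) reversed: +488.5 kcal/mol
By Hess's law, ΔH_rxn = (-377.7) + (-316.2) + (+488.5) = -205.4 kcal/mol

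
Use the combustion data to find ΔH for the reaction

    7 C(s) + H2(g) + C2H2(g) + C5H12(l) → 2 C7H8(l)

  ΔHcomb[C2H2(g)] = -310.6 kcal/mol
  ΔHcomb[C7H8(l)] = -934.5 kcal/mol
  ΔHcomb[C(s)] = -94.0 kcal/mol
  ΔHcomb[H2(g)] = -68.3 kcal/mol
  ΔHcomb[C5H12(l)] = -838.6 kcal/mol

ΔH = -6.5 kcal/mol

With combustion enthalpies, reactants minus products:
= [7·(-94.0) + 1·(-68.3) + 1·(-310.6) + 1·(-838.6)] − [2·(-934.5)]
= -6.5 kcal/mol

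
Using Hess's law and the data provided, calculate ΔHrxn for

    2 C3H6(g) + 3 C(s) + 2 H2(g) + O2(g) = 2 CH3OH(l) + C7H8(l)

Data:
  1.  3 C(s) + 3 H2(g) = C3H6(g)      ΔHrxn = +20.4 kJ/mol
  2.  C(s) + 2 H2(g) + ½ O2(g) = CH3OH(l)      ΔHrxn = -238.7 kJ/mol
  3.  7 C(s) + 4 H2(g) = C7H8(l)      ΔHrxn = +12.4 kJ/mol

ΔHrxn = -505.8 kJ/mol

eq. 1 reversed and × 2: (-2)·(+20.4) = -40.8 kJ/mol
eq. 2 × 2: (2)·(-238.7) = -477.4 kJ/mol
eq. 3 as written: +12.4 kJ/mol
Summing the manipulated equations, ΔHrxn = (-2)·(+20.4) + (2)·(-238.7) + (1)·(+12.4) = -505.8 kJ/mol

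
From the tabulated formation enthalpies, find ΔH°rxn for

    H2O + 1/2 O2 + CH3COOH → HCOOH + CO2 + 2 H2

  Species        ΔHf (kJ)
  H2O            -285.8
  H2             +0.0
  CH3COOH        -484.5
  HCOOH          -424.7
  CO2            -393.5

ΔH°rxn = Σ nΔHf°(products) − Σ nΔHf°(reactants).
Products: 1·(-424.7) + 1·(-393.5) + 2·(+0.0) = -818.2
Reactants: 1·(-285.8) + 1/2·(+0.0) + 1·(-484.5) = -770.3
ΔH°rxn = (-818.2) − (-770.3) = -47.9 kJ

ΔH°rxn = -47.9 kJ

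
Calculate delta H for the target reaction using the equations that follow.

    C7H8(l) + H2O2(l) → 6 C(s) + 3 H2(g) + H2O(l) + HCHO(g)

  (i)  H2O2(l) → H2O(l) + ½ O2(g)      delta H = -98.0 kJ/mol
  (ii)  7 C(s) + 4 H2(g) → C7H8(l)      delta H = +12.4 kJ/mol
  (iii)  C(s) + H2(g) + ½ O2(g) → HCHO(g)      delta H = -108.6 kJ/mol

(i) as written: -98.0 kJ/mol
(ii) reversed: -12.4 kJ/mol
(iii) as written: -108.6 kJ/mol
Summing the manipulated equations, delta H = (-98.0) + (-12.4) + (-108.6) = -219.0 kJ/mol

delta H = -219.0 kJ/mol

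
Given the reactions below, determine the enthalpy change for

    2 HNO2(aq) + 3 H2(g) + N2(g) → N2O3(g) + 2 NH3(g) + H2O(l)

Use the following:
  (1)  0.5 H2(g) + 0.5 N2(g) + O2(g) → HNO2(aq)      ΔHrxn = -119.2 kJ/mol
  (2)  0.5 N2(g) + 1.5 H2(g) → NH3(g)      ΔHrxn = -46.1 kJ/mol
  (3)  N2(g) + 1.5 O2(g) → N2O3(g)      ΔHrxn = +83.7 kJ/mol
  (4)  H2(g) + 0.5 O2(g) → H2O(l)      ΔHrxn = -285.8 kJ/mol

(1) reversed and × 2 (HNO2(aq) must end up as a reactant; scale by 2 for the 2 HNO2(aq)): (-2)·(-119.2) = +238.4 kJ/mol
(2) × 2 (×2 to match 2 NH3(g) in the target): (2)·(-46.1) = -92.2 kJ/mol
(3) as written (N2O3(g) already on the product side): +83.7 kJ/mol
(4) as written (H2O(l) already on the product side): -285.8 kJ/mol
Since enthalpy is a state function, ΔHrxn = (+238.4) + (-92.2) + (+83.7) + (-285.8) = -55.9 kJ/mol

ΔHrxn = -55.9 kJ/mol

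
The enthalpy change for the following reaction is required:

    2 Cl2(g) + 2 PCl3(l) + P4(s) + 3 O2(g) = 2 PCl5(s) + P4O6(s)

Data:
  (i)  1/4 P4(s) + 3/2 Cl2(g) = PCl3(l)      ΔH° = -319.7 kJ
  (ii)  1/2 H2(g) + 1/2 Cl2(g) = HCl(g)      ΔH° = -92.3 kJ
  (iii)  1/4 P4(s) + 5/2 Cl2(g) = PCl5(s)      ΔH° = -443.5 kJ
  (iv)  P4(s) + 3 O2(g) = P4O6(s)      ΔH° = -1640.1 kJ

ΔH° = -1887.7 kJ

(i) reversed and × 2: (-2)·(-319.7) = +639.4 kJ
(ii): not needed.
(iii) × 2: (2)·(-443.5) = -887.0 kJ
(iv) as written: -1640.1 kJ
ΔH° = (+639.4) + (-887.0) + (-1640.1) = -1887.7 kJ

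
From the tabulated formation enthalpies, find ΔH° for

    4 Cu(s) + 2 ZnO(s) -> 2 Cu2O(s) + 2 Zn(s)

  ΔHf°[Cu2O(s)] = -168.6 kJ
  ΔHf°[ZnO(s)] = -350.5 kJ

Products: 2·(-168.6) + 2·(+0.0) = -337.2
Reactants: 4·(+0.0) + 2·(-350.5) = -701.0
ΔH° = (-337.2) − (-701.0) = 363.8 kJ

ΔH° = 363.8 kJ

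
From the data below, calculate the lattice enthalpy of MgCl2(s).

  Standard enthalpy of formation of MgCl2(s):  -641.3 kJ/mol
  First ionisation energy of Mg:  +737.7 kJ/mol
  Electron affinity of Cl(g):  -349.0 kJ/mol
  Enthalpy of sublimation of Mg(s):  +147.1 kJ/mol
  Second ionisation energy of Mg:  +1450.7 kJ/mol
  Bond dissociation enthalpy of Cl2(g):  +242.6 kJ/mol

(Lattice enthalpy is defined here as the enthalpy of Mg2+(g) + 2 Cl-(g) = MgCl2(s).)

U = -2521.4 kJ/mol

ΔHf° = 1·ΔHsub + 1·(ΣIE) + 1·D(Cl2) + 2·EA + U
-641.3 = 1·(+147.1) + 1·(+2188.4) + 1·(+242.6) + 2·(-349.0) + U
U = -641.3 − (+1880.1) = -2521.4 kJ/mol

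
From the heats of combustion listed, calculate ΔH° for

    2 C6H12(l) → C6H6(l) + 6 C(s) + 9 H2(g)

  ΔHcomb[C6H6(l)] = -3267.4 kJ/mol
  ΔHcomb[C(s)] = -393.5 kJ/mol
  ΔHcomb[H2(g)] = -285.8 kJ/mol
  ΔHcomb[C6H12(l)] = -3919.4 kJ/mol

Using ΔH = Σ nΔHc°(reactants) − Σ nΔHc°(products):
= [2·(-3919.4)] − [1·(-3267.4) + 6·(-393.5) + 9·(-285.8)]
= 361.8 kJ/mol

ΔH° = 361.8 kJ/mol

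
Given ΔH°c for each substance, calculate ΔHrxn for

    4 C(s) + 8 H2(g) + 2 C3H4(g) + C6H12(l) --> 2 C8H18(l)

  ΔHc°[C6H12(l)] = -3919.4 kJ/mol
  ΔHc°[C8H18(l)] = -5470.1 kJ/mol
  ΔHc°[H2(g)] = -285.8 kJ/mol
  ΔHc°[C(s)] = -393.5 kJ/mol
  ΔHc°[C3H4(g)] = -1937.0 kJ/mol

ΔHrxn = -713.6 kJ/mol

Using ΔH = Σ nΔHc°(reactants) − Σ nΔHc°(products):
= [4·(-393.5) + 8·(-285.8) + 2·(-1937.0) + 1·(-3919.4)] − [2·(-5470.1)]
= -713.6 kJ/mol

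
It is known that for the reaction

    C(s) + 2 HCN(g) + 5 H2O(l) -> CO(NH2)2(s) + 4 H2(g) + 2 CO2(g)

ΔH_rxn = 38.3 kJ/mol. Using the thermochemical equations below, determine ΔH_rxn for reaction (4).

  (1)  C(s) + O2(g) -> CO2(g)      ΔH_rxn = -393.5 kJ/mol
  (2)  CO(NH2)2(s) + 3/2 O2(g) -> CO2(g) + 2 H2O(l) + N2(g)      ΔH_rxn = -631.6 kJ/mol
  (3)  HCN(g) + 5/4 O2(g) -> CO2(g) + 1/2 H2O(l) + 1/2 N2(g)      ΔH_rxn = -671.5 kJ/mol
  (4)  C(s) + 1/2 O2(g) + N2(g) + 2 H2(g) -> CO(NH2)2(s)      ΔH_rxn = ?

ΔH_rxn = -333.5 kJ/mol

(1) × 3: (3)·(-393.5) = -1180.5 kJ/mol
(2) reversed and × 3: (-3)·(-631.6) = +1894.8 kJ/mol
(3) × 2 (scale by 2 for the 2 HCN(g)): (2)·(-671.5) = -1343.0 kJ/mol
(4) reversed and × 2 (H2(g) must end up as a product; ×2 to match 4 H2(g) in the target): contributes −2·x
+38.3 = (-1180.5) + (+1894.8) + (-1343.0) − 2·x
x = (+38.3 − (-628.7)) / (-2) = -333.5 kJ/mol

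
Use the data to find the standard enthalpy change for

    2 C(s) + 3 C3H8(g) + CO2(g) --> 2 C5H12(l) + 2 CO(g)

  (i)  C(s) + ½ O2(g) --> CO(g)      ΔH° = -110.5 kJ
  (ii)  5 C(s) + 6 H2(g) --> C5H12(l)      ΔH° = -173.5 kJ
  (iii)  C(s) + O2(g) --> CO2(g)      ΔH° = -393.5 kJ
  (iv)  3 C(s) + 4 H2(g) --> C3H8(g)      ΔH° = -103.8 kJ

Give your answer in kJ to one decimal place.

(i) × 2 (scale by 2 for the 2 CO(g)): (2)·(-110.5) = -221.0 kJ
(ii) × 2 (scale by 2 for the 2 C5H12(l)): (2)·(-173.5) = -347.0 kJ
(iii) reversed (CO2(g) must end up as a reactant): +393.5 kJ
(iv) reversed and × 3 (reverse to put C3H8(g) on the reactant side; scale by 3 for the 3 C3H8(g)): (-3)·(-103.8) = +311.4 kJ
Combining the equations, ΔH° = (2)·(-110.5) + (2)·(-173.5) + (-1)·(-393.5) + (-3)·(-103.8) = 136.9 kJ

ΔH° = 136.9 kJ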